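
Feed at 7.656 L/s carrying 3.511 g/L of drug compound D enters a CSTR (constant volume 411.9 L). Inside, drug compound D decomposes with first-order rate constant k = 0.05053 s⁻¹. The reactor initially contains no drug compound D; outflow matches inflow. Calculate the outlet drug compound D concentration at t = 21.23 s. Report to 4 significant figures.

0.7265 g/L

V dC/dt = Q(C_in − C) − k V C.
This is linear with rate a = Q/V + k = 0.0691170 s⁻¹.
C_ss = Q C_in/(Q + kV) = 0.944182 g/L; C(t) = C_ss + (C₀ − C_ss) e^(−a t).
C(21.23) = 0.944182 + (-0.944182)·e^(−0.0691170·21.23) = 0.944182 + (-0.944182)·0.230535 = 0.726516 g/L.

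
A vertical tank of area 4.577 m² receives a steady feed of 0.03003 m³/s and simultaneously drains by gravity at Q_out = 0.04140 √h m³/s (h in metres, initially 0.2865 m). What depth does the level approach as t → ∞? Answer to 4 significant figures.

Level balance: A dh/dt = 0.03003 − 0.04140 √h. Setting dh/dt = 0:
Q_in = 0.04140 √h_ss ⇒ √h_ss = 0.03003/0.04140 = 0.725362.
h_ss = 0.725362² = 0.526150 m. (Since h₀ = 0.2865 m < h_ss, the level will rise toward this value.)

0.5262 m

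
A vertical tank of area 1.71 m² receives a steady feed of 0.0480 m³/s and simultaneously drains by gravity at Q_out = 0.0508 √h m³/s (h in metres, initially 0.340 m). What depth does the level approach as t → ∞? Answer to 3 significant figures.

0.893 m

Level balance: A dh/dt = 0.0480 − 0.0508 √h. Setting dh/dt = 0:
Q_in = 0.0508 √h_ss ⇒ √h_ss = 0.0480/0.0508 = 0.94488.
h_ss = 0.94488² = 0.89280 m. (Since h₀ = 0.340 m < h_ss, the level will rise toward this value.)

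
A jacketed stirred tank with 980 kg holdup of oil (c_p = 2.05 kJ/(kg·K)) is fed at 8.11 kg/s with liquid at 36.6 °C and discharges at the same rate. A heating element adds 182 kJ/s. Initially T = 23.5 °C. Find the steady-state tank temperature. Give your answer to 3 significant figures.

Heat balance on the well-mixed liquid: M c_p dT/dt = ṁ c_p (T_in − T) + 182.
At steady state dT/dt = 0 ⇒ T_ss = T_in + Q̇/(ṁ c_p) = 36.6 + 182/(8.11·2.05) = 47.547 °C.

47.5 °C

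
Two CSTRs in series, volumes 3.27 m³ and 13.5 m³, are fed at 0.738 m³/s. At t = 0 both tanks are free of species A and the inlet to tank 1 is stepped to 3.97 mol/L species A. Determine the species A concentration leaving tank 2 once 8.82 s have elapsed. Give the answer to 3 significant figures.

Species balance on tank i: dCᵢ/dt = (Cᵢ₋₁ − Cᵢ)/τᵢ with τᵢ = Vᵢ/Q.
τ₁ = 3.27/0.738 = 4.4309 s; τ₂ = 13.5/0.738 = 18.293 s.
Tank 1: C₁ = C_in(1 − e^(−t/τ₁)). Tank 2 (τ₁ ≠ τ₂): C₂ = C_in[1 − (τ₁ e^(−t/τ₁) − τ₂ e^(−t/τ₂))/(τ₁ − τ₂)].
At t = 8.82: e^(−t/τ₁) = 0.13662, e^(−t/τ₂) = 0.61745.
C₂ = 3.97·[1 − (4.4309·0.13662 − 18.293·0.61745)/(-13.862)] = 3.97·0.22886 = 0.90855 mol/L.

0.909 mol/L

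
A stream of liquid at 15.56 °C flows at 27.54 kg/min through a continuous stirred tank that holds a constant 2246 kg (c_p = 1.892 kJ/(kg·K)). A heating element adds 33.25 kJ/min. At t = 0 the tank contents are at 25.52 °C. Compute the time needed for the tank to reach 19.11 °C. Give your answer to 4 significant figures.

94.89 min

Unsteady energy balance on the tank contents: M c_p dT/dt = ṁ c_p (T_in − T) + 33.25.
τ = M/ṁ = 81.5541 min; T_ss = T_in + Q̇/(ṁ c_p) = 16.1981 °C.
T(t) = T_ss + (T₀ − T_ss) e^(−t/τ). Set T = 19.11:
e^(−t/τ) = (19.11 − 16.1981)/(25.52 − 16.1981) = 0.312370
t = −81.5541 · ln(0.312370) = 94.8937 min.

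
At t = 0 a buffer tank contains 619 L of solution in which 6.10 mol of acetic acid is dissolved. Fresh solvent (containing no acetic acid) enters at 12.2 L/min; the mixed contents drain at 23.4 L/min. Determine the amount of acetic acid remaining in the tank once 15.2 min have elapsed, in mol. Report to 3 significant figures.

Total volume: dV/dt = Q_in − Q_out = -11.200 L/min, so V(t) = 619 − 11.200 t and V(15.2) = 448.76 L.
No acetic acid enters, so dm/dt = −Q_out · (m/V).
Separate: dm/m = −Q_out dt/V(t) ⇒ ln(m/m₀) = −(Q_out/(Q_in−Q_out)) ln(V/V₀).
m = m₀ (V₀/V)^(Q_out/(Q_in−Q_out)) = 6.10 × (619/448.76)^(-2.0893) = 3.1153 mol.

3.12 mol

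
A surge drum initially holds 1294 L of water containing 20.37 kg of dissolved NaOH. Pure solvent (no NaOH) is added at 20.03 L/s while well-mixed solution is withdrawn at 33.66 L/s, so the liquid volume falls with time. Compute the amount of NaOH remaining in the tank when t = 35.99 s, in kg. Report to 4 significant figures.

6.279 kg

Let m(t) be the amount of NaOH. Volume: V(t) = V₀ + (Q_in − Q_out) t = 1294 − 13.6300 t; V(35.99) = 803.456 L.
Species balance (pure solvent in): dm/dt = −Q_out · m/V(t).
dm/m = −Q_out dt/(V₀ − 13.6300 t); integrating gives ln(m/m₀) = −(Q_out/(Q_in−Q_out)) ln(V/V₀).
m = m₀ (V₀/V)^(Q_out/(Q_in−Q_out)) = 20.37 × (1294/803.456)^(-2.46955) = 6.27860 kg.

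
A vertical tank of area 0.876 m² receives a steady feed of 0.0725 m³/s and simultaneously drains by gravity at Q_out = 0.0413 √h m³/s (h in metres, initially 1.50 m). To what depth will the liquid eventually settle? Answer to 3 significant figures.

Level balance: A dh/dt = 0.0725 − 0.0413 √h. Setting dh/dt = 0:
Q_in = 0.0413 √h_ss ⇒ √h_ss = 0.0725/0.0413 = 1.7554.
h_ss = 1.7554² = 3.0816 m. (Since h₀ = 1.50 m < h_ss, the level will rise toward this value.)

3.08 m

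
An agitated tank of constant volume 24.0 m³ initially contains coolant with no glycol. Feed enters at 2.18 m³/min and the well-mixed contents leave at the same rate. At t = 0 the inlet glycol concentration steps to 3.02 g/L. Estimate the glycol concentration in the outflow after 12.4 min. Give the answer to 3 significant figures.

Unsteady species balance (constant V, well mixed): V dC/dt = Q(C_in − C).
Time constant τ = V/Q = 24.0/2.18 = 11.009 min.
This is linear first-order; C(t) = C_in + (C₀ − C_in) e^(−t/τ).
C(12.4) = 3.02 + (0 − 3.02)·e^(−12.4/11.009) = 3.02 + (-3.0200)·0.32422 = 2.0409 g/L.

2.04 g/L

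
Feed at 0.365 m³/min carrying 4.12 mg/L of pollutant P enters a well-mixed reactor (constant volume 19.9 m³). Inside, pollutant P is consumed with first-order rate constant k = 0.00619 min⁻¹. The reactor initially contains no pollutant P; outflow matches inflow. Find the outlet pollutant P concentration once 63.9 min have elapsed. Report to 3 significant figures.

2.44 mg/L

Species balance: V dC/dt = Q C_in − Q C − k V C.
This is linear with rate a = Q/V + k = 0.024532 min⁻¹.
C_ss = Q C_in/(Q + kV) = 3.0804 mg/L; C(t) = C_ss + (C₀ − C_ss) e^(−a t).
C(63.9) = 3.0804 + (-3.0804)·e^(−0.024532·63.9) = 3.0804 + (-3.0804)·0.20855 = 2.4380 mg/L.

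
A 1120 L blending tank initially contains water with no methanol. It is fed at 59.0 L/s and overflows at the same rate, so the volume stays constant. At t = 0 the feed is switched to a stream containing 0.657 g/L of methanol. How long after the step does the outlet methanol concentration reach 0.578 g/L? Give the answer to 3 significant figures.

Species balance: V dC/dt = Q(C_in − C) ⇒ τ = V/Q = 18.983 s.
C(t) = C_in + (C₀ − C_in) e^(−t/τ). Set C = 0.578 and solve for t:
e^(−t/τ) = (C − C_in)/(C₀ − C_in) = (0.578 − 0.657)/(0 − 0.657) = 0.12024
t = −τ ln(…) = 18.983 × 2.1182 = 40.211 s.

40.2 s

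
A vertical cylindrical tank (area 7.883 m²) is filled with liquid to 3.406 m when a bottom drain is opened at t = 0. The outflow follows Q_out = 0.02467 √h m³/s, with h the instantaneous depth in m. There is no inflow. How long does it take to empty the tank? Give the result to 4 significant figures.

With no inflow, A dh/dt = −0.02467 √h.
Separate and integrate: 2(√h − √h₀) = −(0.02467/A) t.
Tank is empty when √h = 0: t_empty = 2A√h₀/0.02467.
t_empty = 2·7.883·√3.406/0.02467 = 15.7660·1.84554/0.02467 = 1179.44 s.

1179 s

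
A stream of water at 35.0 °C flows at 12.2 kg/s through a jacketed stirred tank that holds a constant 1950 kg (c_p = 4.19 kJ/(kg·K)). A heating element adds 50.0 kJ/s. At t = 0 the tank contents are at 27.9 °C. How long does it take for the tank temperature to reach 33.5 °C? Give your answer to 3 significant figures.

189 s

M c_p dT/dt = ṁ c_p (T_in − T) + Q̇.
τ = M/ṁ = 159.84 s; T_ss = T_in + Q̇/(ṁ c_p) = 35.978 °C.
T(t) = T_ss + (T₀ − T_ss) e^(−t/τ). Set T = 33.5:
e^(−t/τ) = (33.5 − 35.978)/(27.9 − 35.978) = 0.30677
t = −159.84 · ln(0.30677) = 188.87 s.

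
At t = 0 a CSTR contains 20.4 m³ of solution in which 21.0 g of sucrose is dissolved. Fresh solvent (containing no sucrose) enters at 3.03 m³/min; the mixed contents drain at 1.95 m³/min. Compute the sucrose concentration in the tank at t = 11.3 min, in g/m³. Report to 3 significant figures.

Let m(t) be the amount of sucrose. Volume: V(t) = V₀ + (Q_in − Q_out) t = 20.4 + 1.0800 t; V(11.3) = 32.604 m³.
Solute balance: dm/dt = 0 − Q_out C = −Q_out m/V(t).
Separate: dm/m = −Q_out dt/V(t) ⇒ ln(m/m₀) = −(Q_out/(Q_in−Q_out)) ln(V/V₀).
m = m₀ (V₀/V)^(Q_out/(Q_in−Q_out)) = 21.0 × (20.4/32.604)^(1.8056) = 9.0061 g.
C = m/V = 9.0061/32.604 = 0.27623 g/m³.

0.276 g/m³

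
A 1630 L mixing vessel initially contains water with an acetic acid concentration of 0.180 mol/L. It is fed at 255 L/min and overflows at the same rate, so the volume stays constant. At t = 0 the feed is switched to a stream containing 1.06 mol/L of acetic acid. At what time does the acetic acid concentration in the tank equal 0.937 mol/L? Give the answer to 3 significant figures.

12.6 min

Species balance: V dC/dt = Q(C_in − C) ⇒ τ = V/Q = 6.3922 min.
C(t) = C_in + (C₀ − C_in) e^(−t/τ). Set C = 0.937 and solve for t:
e^(−t/τ) = (C − C_in)/(C₀ − C_in) = (0.937 − 1.06)/(0.180 − 1.06) = 0.13977
t = −τ ln(…) = 6.3922 × 1.9677 = 12.578 min.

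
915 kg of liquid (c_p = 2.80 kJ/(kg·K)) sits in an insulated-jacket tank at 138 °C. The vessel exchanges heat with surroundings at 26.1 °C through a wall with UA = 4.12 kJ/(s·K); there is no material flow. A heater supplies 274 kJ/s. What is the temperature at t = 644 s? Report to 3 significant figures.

109 °C

Energy balance: M c_p dT/dt = −UA(T − T_amb) + Q̇.
dT/dt = (T_ss − T)/τ with T_ss = T_amb + Q̇/UA = 26.1 + 274/4.12 = 92.605 °C, τ = M c_p/UA = 915·2.80/4.12 = 621.84 s.
T approaches T_ss exponentially: T(t) = T_ss + (T₀ − T_ss) e^(−t/τ).
T(644) = 92.605 + (45.395)·0.35500 = 108.72 °C.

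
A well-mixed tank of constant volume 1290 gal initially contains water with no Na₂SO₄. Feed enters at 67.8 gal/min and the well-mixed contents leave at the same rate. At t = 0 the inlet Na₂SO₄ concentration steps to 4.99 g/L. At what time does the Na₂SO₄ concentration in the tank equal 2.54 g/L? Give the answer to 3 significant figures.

Species balance: V dC/dt = Q(C_in − C) ⇒ τ = V/Q = 19.027 min.
C(t) = C_in + (C₀ − C_in) e^(−t/τ). Set C = 2.54 and solve for t:
e^(−t/τ) = (C − C_in)/(C₀ − C_in) = (2.54 − 4.99)/(0 − 4.99) = 0.49098
t = −τ ln(…) = 19.027 × 0.71135 = 13.534 min.

13.5 min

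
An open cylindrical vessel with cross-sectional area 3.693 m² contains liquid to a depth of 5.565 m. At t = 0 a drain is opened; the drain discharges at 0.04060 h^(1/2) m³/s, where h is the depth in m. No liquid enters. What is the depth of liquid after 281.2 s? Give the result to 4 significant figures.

0.6615 m

A dh/dt = −Q_out = −0.04060 √h.
∫ h^(−1/2) dh = −(0.04060/A) ∫ dt, giving 2√h = 2√h₀ − (0.04060/A) t.
√h = √5.565 − 0.04060·281.2/(2·3.693) = 2.35903 − 1.54572 = 0.813301.
h = 0.813301² = 0.661458 m.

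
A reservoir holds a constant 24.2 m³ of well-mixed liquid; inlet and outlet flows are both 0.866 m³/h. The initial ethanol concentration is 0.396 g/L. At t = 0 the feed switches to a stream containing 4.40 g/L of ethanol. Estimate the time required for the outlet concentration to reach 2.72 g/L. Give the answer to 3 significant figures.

24.3 h

Transient balance on the dissolved component: V dC/dt = Q(C_in − C), so τ = V/Q = 27.945 h.
C(t) = C_in + (C₀ − C_in) e^(−t/τ). Set C = 2.72 and solve for t:
e^(−t/τ) = (C − C_in)/(C₀ − C_in) = (2.72 − 4.40)/(0.396 − 4.40) = 0.41958
t = −τ ln(…) = 27.945 × 0.86850 = 24.270 h.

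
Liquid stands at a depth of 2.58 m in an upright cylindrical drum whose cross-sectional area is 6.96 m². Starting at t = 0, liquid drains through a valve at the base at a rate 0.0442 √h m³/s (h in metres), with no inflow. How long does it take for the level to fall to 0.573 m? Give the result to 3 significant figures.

267 s

A dh/dt = −Q_out = −0.0442 √h.
This is separable: 2 d(√h)/dt = −0.0442/A, so √h = √h₀ − (0.0442/(2A)) t.
t = 2A(√h₀ − √h)/0.0442 = 2·6.96·(√2.58 − √0.573)/0.0442
  = 13.920 × (1.6062 − 0.75697) / 0.0442 = 267.46 s.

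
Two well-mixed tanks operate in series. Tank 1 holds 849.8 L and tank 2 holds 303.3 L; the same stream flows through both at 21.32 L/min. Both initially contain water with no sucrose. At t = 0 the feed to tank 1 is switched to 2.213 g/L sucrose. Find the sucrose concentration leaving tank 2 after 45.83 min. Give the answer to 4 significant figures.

Each tank obeys Vᵢ dCᵢ/dt = Q(Cᵢ₋₁ − Cᵢ), so τᵢ = Vᵢ/Q.
τ₁ = 849.8/21.32 = 39.8593 min; τ₂ = 303.3/21.32 = 14.2261 min.
Tank 1: C₁ = C_in(1 − e^(−t/τ₁)). Tank 2 (τ₁ ≠ τ₂): C₂ = C_in[1 − (τ₁ e^(−t/τ₁) − τ₂ e^(−t/τ₂))/(τ₁ − τ₂)].
At t = 45.83: e^(−t/τ₁) = 0.316702, e^(−t/τ₂) = 0.0398932.
C₂ = 2.213·[1 − (39.8593·0.316702 − 14.2261·0.0398932)/(25.6332)] = 2.213·0.529673 = 1.17217 g/L.

1.172 g/L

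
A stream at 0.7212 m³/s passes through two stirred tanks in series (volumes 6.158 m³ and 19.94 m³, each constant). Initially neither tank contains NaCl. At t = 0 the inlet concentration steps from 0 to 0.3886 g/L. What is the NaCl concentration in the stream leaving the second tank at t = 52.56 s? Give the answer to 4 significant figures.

0.3050 g/L

Species balance on tank i: dCᵢ/dt = (Cᵢ₋₁ − Cᵢ)/τᵢ with τᵢ = Vᵢ/Q.
τ₁ = 6.158/0.7212 = 8.53855 s; τ₂ = 19.94/0.7212 = 27.6484 s.
Tank 1: C₁ = C_in(1 − e^(−t/τ₁)). Tank 2 (τ₁ ≠ τ₂): C₂ = C_in[1 − (τ₁ e^(−t/τ₁) − τ₂ e^(−t/τ₂))/(τ₁ − τ₂)].
At t = 52.56: e^(−t/τ₁) = 0.00212154, e^(−t/τ₂) = 0.149417.
C₂ = 0.3886·[1 − (8.53855·0.00212154 − 27.6484·0.149417)/(-19.1098)] = 0.3886·0.784770 = 0.304962 g/L.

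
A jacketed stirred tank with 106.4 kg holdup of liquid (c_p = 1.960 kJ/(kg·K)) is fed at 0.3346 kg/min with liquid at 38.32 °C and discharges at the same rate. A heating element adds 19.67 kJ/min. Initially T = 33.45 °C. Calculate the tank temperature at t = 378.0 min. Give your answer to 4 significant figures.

57.69 °C

Unsteady energy balance on the tank contents: M c_p dT/dt = ṁ c_p (T_in − T) + 19.67.
Rearrange: dT/dt = (T_ss − T)/τ with τ = M/ṁ = 317.992 min and T_ss = T_in + Q̇/(ṁ c_p) = 68.3132 °C.
This is linear first-order; T(t) = T_ss + (T₀ − T_ss) e^(−t/τ).
T(378.0) = 68.3132 + (-34.8632)·e^(−378.0/317.992) = 68.3132 + (-34.8632)·0.304614 = 57.6934 °C.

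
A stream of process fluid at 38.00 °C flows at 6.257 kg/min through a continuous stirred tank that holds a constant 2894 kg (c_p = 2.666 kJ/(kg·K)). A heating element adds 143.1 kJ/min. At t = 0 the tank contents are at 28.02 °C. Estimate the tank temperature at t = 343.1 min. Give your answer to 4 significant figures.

37.74 °C

M c_p dT/dt = ṁ c_p (T_in − T) + Q̇.
τ = M/ṁ = 462.522 min; T_ss = T_in + Q̇/(ṁ c_p) = 38.00 + 143.1/(6.257·2.666) = 46.5785 °C.
Integrating: T(t) = T_ss + (T₀ − T_ss) e^(−t/τ).
T(343.1) = 46.5785 + (-18.5585)·e^(−343.1/462.522) = 46.5785 + (-18.5585)·0.476255 = 37.7399 °C.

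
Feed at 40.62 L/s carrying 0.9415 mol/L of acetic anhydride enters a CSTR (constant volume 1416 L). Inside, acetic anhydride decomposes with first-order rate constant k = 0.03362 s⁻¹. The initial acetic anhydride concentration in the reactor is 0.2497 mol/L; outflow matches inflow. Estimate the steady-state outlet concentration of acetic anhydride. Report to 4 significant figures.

0.4335 mol/L

V dC/dt = Q(C_in − C) − k V C.
Steady state (dC/dt = 0): C_ss = Q C_in/(Q + kV) = C_in/(1 + kV/Q).
C_ss = 40.62·0.9415/(40.62 + 0.03362·1416) = 38.2437/88.2259 = 0.433475 mol/L.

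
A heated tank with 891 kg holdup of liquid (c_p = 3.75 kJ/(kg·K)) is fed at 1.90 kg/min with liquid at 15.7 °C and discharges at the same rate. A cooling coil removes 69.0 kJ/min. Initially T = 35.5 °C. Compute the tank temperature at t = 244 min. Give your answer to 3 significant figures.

23.5 °C

Unsteady energy balance on the tank contents: M c_p dT/dt = ṁ c_p (T_in − T) − 69.0.
τ = M/ṁ = 468.95 min; T_ss = T_in − Q̇/(ṁ c_p) = 15.7 − 69.0/(1.90·3.75) = 6.0158 °C.
Integrating: T(t) = T_ss + (T₀ − T_ss) e^(−t/τ).
T(244) = 6.0158 + (29.484)·e^(−244/468.95) = 6.0158 + (29.484)·0.59433 = 23.539 °C.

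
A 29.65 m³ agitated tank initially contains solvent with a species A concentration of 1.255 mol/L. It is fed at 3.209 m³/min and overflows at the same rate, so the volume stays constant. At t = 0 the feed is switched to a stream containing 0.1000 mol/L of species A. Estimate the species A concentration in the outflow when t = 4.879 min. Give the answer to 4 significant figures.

Accumulation = in − out for the solute gives V dC/dt = Q(C_in − C).
So dC/dt = (C_in − C)/τ with τ = V/Q = 29.65/3.209 = 9.23964 min.
C approaches C_in exponentially: C(t) = C_in + (C₀ − C_in) e^(−t/τ).
C(4.879) = 0.1000 + (1.255 − 0.1000)·e^(−4.879/9.23964) = 0.1000 + (1.15500)·0.589753 = 0.781165 mol/L.

0.7812 mol/L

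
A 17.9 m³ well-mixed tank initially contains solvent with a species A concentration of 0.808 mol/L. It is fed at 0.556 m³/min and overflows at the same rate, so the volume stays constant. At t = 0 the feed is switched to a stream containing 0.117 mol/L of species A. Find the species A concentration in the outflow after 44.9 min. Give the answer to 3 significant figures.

0.288 mol/L

Species balance on the tank: V dC/dt = Q(C_in − C).
Rewrite as dC/dt + C/τ = C_in/τ, τ = V/Q = 32.194 min.
Integrating: C(t) = C_in + (C₀ − C_in) e^(−t/τ).
C(44.9) = 0.117 + (0.808 − 0.117)·e^(−44.9/32.194) = 0.117 + (0.69100)·0.24792 = 0.28831 mol/L.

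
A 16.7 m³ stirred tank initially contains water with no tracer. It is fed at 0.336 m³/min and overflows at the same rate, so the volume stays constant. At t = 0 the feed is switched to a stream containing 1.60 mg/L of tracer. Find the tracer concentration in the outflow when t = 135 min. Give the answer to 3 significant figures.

1.49 mg/L

Species balance on the tank: V dC/dt = Q(C_in − C).
Time constant τ = V/Q = 16.7/0.336 = 49.702 min.
Solution: C(t) = C_in + (C₀ − C_in) e^(−t/τ).
C(135) = 1.60 + (0 − 1.60)·e^(−135/49.702) = 1.60 + (-1.6000)·0.066128 = 1.4942 mg/L.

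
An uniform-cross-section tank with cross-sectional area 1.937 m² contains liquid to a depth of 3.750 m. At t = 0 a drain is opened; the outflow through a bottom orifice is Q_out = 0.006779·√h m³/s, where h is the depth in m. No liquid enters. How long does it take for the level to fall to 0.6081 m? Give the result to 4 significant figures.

661.0 s

With no inflow, A dh/dt = −0.006779 √h.
Separate and integrate: 2(√h − √h₀) = −(0.006779/A) t.
t = 2A(√h₀ − √h)/0.006779 = 2·1.937·(√3.750 − √0.6081)/0.006779
  = 3.87400 × (1.93649 − 0.779808) / 0.006779 = 661.011 s.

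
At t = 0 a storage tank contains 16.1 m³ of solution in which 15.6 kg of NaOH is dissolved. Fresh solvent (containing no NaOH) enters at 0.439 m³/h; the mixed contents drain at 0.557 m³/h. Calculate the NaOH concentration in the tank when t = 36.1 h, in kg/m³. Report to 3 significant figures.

0.309 kg/m³

Total volume: dV/dt = Q_in − Q_out = -0.11800 m³/h, so V(t) = 16.1 − 0.11800 t and V(36.1) = 11.840 m³.
Species balance (pure solvent in): dm/dt = −Q_out · m/V(t).
dm/m = −Q_out dt/(V₀ − 0.11800 t); integrating gives ln(m/m₀) = −(Q_out/(Q_in−Q_out)) ln(V/V₀).
m = m₀ (V₀/V)^(Q_out/(Q_in−Q_out)) = 15.6 × (16.1/11.840)^(-4.7203) = 3.6569 kg.
C = m/V = 3.6569/11.840 = 0.30886 kg/m³.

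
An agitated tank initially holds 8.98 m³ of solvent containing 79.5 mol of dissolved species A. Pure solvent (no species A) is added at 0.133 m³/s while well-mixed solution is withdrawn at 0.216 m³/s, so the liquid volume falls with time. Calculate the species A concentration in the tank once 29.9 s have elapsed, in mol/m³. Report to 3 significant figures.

5.27 mol/m³

Let m(t) be the amount of species A. Volume: V(t) = V₀ + (Q_in − Q_out) t = 8.98 − 0.083000 t; V(29.9) = 6.4983 m³.
Species balance (pure solvent in): dm/dt = −Q_out · m/V(t).
Separate: dm/m = −Q_out dt/V(t) ⇒ ln(m/m₀) = −(Q_out/(Q_in−Q_out)) ln(V/V₀).
m = m₀ (V₀/V)^(Q_out/(Q_in−Q_out)) = 79.5 × (8.98/6.4983)^(-2.6024) = 34.260 mol.
C = m/V = 34.260/6.4983 = 5.2722 mol/m³.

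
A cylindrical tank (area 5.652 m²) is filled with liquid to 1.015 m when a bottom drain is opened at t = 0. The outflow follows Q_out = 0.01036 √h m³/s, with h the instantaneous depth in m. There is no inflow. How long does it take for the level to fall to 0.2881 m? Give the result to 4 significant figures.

A dh/dt = −Q_out = −0.01036 √h.
∫ h^(−1/2) dh = −(0.01036/A) ∫ dt, giving 2√h = 2√h₀ − (0.01036/A) t.
t = 2A(√h₀ − √h)/0.01036 = 2·5.652·(√1.015 − √0.2881)/0.01036
  = 11.3040 × (1.00747 − 0.536749) / 0.01036 = 513.615 s.

513.6 s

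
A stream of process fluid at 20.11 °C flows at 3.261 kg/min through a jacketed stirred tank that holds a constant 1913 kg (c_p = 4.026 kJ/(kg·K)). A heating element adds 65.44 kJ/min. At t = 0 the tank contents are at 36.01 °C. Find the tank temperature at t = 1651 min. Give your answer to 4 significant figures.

Unsteady energy balance on the tank contents: M c_p dT/dt = ṁ c_p (T_in − T) + 65.44.
Rearrange: dT/dt = (T_ss − T)/τ with τ = M/ṁ = 586.630 min and T_ss = T_in + Q̇/(ṁ c_p) = 25.0945 °C.
Integrating: T(t) = T_ss + (T₀ − T_ss) e^(−t/τ).
T(1651) = 25.0945 + (10.9155)·e^(−1651/586.630) = 25.0945 + (10.9155)·0.0599418 = 25.7488 °C.

25.75 °C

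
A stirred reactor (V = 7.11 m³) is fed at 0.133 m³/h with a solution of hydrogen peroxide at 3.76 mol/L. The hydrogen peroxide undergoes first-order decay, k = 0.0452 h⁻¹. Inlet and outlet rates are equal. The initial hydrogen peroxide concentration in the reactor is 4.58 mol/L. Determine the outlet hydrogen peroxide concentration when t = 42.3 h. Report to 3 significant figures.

1.33 mol/L

Species balance: V dC/dt = Q C_in − Q C − k V C.
dC/dt = (Q/V) C_in − (Q/V + k) C; effective rate a = Q/V + k = 0.018706 + 0.0452 = 0.063906 h⁻¹.
C_ss = Q C_in/(Q + kV) = 1.1006 mol/L; C(t) = C_ss + (C₀ − C_ss) e^(−a t).
C(42.3) = 1.1006 + (3.4794)·e^(−0.063906·42.3) = 1.1006 + (3.4794)·0.066989 = 1.3337 mol/L.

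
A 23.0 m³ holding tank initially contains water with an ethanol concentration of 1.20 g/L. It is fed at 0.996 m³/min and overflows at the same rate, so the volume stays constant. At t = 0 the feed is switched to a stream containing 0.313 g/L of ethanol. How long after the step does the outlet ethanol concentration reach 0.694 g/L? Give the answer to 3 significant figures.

19.5 min

Transient balance on the dissolved component: V dC/dt = Q(C_in − C), so τ = V/Q = 23.092 min.
C(t) = C_in + (C₀ − C_in) e^(−t/τ). Set C = 0.694 and solve for t:
e^(−t/τ) = (C − C_in)/(C₀ − C_in) = (0.694 − 0.313)/(1.20 − 0.313) = 0.42954
t = −τ ln(…) = 23.092 × 0.84505 = 19.514 min.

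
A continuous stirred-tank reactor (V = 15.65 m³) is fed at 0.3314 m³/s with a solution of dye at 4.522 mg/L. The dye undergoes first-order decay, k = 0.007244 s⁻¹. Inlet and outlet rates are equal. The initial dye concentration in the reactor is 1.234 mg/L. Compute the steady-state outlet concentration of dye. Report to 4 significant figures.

Species balance: V dC/dt = Q C_in − Q C − k V C.
Steady state (dC/dt = 0): C_ss = Q C_in/(Q + kV) = C_in/(1 + kV/Q).
C_ss = 0.3314·4.522/(0.3314 + 0.007244·15.65) = 1.49859/0.444769 = 3.36937 mg/L.

3.369 mg/L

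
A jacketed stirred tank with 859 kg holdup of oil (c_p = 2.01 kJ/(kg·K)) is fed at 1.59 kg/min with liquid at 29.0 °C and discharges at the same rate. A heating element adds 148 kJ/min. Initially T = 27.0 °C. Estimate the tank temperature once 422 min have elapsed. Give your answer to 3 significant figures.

M c_p dT/dt = ṁ c_p (T_in − T) + Q̇.
τ = M/ṁ = 540.25 min; T_ss = T_in + Q̇/(ṁ c_p) = 29.0 + 148/(1.59·2.01) = 75.309 °C.
This is linear first-order; T(t) = T_ss + (T₀ − T_ss) e^(−t/τ).
T(422) = 75.309 + (-48.309)·e^(−422/540.25) = 75.309 + (-48.309)·0.45789 = 53.189 °C.

53.2 °C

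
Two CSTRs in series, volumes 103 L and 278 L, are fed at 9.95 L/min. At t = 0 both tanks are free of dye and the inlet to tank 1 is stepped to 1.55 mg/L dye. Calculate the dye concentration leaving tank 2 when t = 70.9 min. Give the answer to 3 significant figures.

Each tank obeys Vᵢ dCᵢ/dt = Q(Cᵢ₋₁ − Cᵢ), so τᵢ = Vᵢ/Q.
τ₁ = 103/9.95 = 10.352 min; τ₂ = 278/9.95 = 27.940 min.
Tank 1: C₁ = C_in(1 − e^(−t/τ₁)). Tank 2 (τ₁ ≠ τ₂): C₂ = C_in[1 − (τ₁ e^(−t/τ₁) − τ₂ e^(−t/τ₂))/(τ₁ − τ₂)].
At t = 70.9: e^(−t/τ₁) = 0.0010604, e^(−t/τ₂) = 0.079055.
C₂ = 1.55·[1 − (10.352·0.0010604 − 27.940·0.079055)/(-17.588)] = 1.55·0.87504 = 1.3563 mg/L.

1.36 mg/L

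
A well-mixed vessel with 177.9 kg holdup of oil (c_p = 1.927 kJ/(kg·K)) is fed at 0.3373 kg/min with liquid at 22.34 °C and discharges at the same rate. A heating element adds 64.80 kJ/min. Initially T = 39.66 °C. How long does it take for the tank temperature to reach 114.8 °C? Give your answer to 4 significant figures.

M c_p dT/dt = ṁ c_p (T_in − T) + Q̇.
τ = M/ṁ = 527.424 min; T_ss = T_in + Q̇/(ṁ c_p) = 122.036 °C.
T(t) = T_ss + (T₀ − T_ss) e^(−t/τ). Set T = 114.8:
e^(−t/τ) = (114.8 − 122.036)/(39.66 − 122.036) = 0.0878391
t = −527.424 · ln(0.0878391) = 1282.83 min.

1283 min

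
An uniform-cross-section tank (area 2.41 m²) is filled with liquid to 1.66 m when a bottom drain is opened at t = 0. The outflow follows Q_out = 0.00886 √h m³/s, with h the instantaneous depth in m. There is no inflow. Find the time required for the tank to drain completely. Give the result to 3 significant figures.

Accumulation of liquid (constant cross-section A): A dh/dt = −0.00886 √h.
This is separable: 2 d(√h)/dt = −0.00886/A, so √h = √h₀ − (0.00886/(2A)) t.
Tank is empty when √h = 0: t_empty = 2A√h₀/0.00886.
t_empty = 2·2.41·√1.66/0.00886 = 4.8200·1.2884/0.00886 = 700.92 s.

701 s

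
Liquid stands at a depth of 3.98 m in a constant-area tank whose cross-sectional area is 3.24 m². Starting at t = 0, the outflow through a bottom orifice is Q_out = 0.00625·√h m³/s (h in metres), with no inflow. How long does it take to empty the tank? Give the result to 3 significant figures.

2070 s

Unsteady balance on liquid volume: A dh/dt = −0.00625 √h.
∫ h^(−1/2) dh = −(0.00625/A) ∫ dt, giving 2√h = 2√h₀ − (0.00625/A) t.
Tank is empty when √h = 0: t_empty = 2A√h₀/0.00625.
t_empty = 2·3.24·√3.98/0.00625 = 6.4800·1.9950/0.00625 = 2068.4 s.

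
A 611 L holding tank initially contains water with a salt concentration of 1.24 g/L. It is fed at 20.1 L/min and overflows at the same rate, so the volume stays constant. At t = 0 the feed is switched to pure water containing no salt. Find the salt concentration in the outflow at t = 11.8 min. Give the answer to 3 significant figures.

Mass balance on the solute (V constant): V dC/dt = Q(C_in − C).
Rewrite as dC/dt + C/τ = C_in/τ, τ = V/Q = 30.398 min.
C approaches C_in exponentially: C(t) = C_in + (C₀ − C_in) e^(−t/τ).
C(11.8) = 0 + (1.24 − 0)·e^(−11.8/30.398) = 0 + (1.2400)·0.67829 = 0.84108 g/L.

0.841 g/L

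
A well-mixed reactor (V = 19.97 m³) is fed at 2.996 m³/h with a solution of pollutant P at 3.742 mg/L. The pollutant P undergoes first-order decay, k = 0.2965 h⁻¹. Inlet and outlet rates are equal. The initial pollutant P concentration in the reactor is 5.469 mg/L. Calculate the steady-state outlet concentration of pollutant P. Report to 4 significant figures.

1.257 mg/L

Accumulation = in − out − consumed: V dC/dt = Q C_in − Q C − k V C.
Steady state (dC/dt = 0): C_ss = Q C_in/(Q + kV) = C_in/(1 + kV/Q).
C_ss = 2.996·3.742/(2.996 + 0.2965·19.97) = 11.2110/8.91710 = 1.25725 mg/L.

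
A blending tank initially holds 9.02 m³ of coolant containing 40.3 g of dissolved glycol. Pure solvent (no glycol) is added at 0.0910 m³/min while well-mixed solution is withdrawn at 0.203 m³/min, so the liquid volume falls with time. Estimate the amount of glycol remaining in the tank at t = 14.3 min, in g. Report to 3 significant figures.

28.3 g

Let m(t) be the amount of glycol. Volume: V(t) = V₀ + (Q_in − Q_out) t = 9.02 − 0.11200 t; V(14.3) = 7.4184 m³.
Solute balance: dm/dt = 0 − Q_out C = −Q_out m/V(t).
Separate: dm/m = −Q_out dt/V(t) ⇒ ln(m/m₀) = −(Q_out/(Q_in−Q_out)) ln(V/V₀).
m = m₀ (V₀/V)^(Q_out/(Q_in−Q_out)) = 40.3 × (9.02/7.4184)^(-1.8125) = 28.277 g.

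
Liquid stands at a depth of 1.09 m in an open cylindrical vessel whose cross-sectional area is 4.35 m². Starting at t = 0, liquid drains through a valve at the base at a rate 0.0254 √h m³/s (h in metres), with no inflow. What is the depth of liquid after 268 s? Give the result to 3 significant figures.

0.0684 m

With no inflow, A dh/dt = −0.0254 √h.
This is separable: 2 d(√h)/dt = −0.0254/A, so √h = √h₀ − (0.0254/(2A)) t.
√h = √1.09 − 0.0254·268/(2·4.35) = 1.0440 − 0.78244 = 0.26159.
h = 0.26159² = 0.068431 m.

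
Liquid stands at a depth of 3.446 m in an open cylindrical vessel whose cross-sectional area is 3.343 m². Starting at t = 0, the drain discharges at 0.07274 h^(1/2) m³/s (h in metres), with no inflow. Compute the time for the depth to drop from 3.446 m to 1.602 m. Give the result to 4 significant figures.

54.29 s

Volume balance on the tank: A dh/dt = −0.07274 √h.
∫ h^(−1/2) dh = −(0.07274/A) ∫ dt, giving 2√h = 2√h₀ − (0.07274/A) t.
t = 2A(√h₀ − √h)/0.07274 = 2·3.343·(√3.446 − √1.602)/0.07274
  = 6.68600 × (1.85634 − 1.26570) / 0.07274 = 54.2894 s.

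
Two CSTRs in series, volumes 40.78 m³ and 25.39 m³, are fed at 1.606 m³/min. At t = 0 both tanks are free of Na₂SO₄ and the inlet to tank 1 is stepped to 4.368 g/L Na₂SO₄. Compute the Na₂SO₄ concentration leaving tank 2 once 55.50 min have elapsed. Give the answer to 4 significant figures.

3.282 g/L

Each tank obeys Vᵢ dCᵢ/dt = Q(Cᵢ₋₁ − Cᵢ), so τᵢ = Vᵢ/Q.
τ₁ = 40.78/1.606 = 25.3923 min; τ₂ = 25.39/1.606 = 15.8095 min.
Tank 1: C₁ = C_in(1 − e^(−t/τ₁)). Tank 2 (τ₁ ≠ τ₂): C₂ = C_in[1 − (τ₁ e^(−t/τ₁) − τ₂ e^(−t/τ₂))/(τ₁ − τ₂)].
At t = 55.50: e^(−t/τ₁) = 0.112399, e^(−t/τ₂) = 0.0298803.
C₂ = 4.368·[1 − (25.3923·0.112399 − 15.8095·0.0298803)/(9.58281)] = 4.368·0.751465 = 3.28240 g/L.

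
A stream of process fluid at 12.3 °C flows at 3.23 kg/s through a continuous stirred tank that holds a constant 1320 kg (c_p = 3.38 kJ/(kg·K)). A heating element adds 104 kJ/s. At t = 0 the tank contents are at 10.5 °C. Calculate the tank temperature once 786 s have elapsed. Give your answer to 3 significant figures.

20.2 °C

Heat balance on the well-mixed liquid: M c_p dT/dt = ṁ c_p (T_in − T) + 104.
Rearrange: dT/dt = (T_ss − T)/τ with τ = M/ṁ = 408.67 s and T_ss = T_in + Q̇/(ṁ c_p) = 21.826 °C.
This is linear first-order; T(t) = T_ss + (T₀ − T_ss) e^(−t/τ).
T(786) = 21.826 + (-11.326)·e^(−786/408.67) = 21.826 + (-11.326)·0.14612 = 20.171 °C.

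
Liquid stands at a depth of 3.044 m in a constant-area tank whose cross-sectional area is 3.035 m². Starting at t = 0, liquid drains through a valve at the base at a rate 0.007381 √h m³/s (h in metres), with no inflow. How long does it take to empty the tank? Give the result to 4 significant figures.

1435 s

With no inflow, A dh/dt = −0.007381 √h.
∫ h^(−1/2) dh = −(0.007381/A) ∫ dt, giving 2√h = 2√h₀ − (0.007381/A) t.
Set h = 0: 2√h₀ = (0.007381/A) t_empty ⇒ t_empty = 2A√h₀/0.007381.
t_empty = 2·3.035·√3.044/0.007381 = 6.07000·1.74471/0.007381 = 1434.81 s.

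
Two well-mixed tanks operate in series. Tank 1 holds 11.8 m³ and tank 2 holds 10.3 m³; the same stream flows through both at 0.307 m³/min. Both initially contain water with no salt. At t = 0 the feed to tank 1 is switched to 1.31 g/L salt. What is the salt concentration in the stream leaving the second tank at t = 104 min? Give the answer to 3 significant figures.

Time constants: τᵢ = Vᵢ/Q for each well-mixed tank.
τ₁ = 11.8/0.307 = 38.436 min; τ₂ = 10.3/0.307 = 33.550 min.
Tank 1: C₁ = C_in(1 − e^(−t/τ₁)). Tank 2 (τ₁ ≠ τ₂): C₂ = C_in[1 − (τ₁ e^(−t/τ₁) − τ₂ e^(−t/τ₂))/(τ₁ − τ₂)].
At t = 104: e^(−t/τ₁) = 0.066819, e^(−t/τ₂) = 0.045058.
C₂ = 1.31·[1 − (38.436·0.066819 − 33.550·0.045058)/(4.8860)] = 1.31·0.78375 = 1.0267 g/L.

1.03 g/L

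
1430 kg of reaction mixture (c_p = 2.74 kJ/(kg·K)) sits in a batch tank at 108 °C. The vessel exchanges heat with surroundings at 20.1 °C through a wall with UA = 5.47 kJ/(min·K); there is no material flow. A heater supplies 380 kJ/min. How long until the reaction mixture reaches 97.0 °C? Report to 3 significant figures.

Heat balance on the well-mixed liquid: M c_p dT/dt = −UA(T − T_amb) + Q̇.
τ = M c_p/UA = 716.31 min; T_ss = T_amb + Q̇/UA = 20.1 + 380/5.47 = 89.570 °C.
T(t) = T_ss + (T₀ − T_ss)e^(−t/τ); set T = 97.0:
t = −τ ln[(T − T_ss)/(T₀ − T_ss)] = −716.31 · ln(0.40315) = 650.72 min.

651 min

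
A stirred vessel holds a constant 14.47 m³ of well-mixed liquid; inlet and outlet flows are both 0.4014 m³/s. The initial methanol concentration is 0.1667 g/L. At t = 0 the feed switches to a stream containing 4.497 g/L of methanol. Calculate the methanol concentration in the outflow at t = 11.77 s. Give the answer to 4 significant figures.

Unsteady species balance (constant V, well mixed): V dC/dt = Q(C_in − C).
Rewrite as dC/dt + C/τ = C_in/τ, τ = V/Q = 36.0488 s.
Solution: C(t) = C_in + (C₀ − C_in) e^(−t/τ).
C(11.77) = 4.497 + (0.1667 − 4.497)·e^(−11.77/36.0488) = 4.497 + (-4.33030)·0.721443 = 1.37293 g/L.

1.373 g/L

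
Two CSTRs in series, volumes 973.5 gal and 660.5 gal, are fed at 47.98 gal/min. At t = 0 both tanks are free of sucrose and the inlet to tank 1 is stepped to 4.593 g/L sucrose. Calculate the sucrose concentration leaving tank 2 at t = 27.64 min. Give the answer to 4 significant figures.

2.236 g/L

Species balance on tank i: dCᵢ/dt = (Cᵢ₋₁ − Cᵢ)/τᵢ with τᵢ = Vᵢ/Q.
τ₁ = 973.5/47.98 = 20.2897 min; τ₂ = 660.5/47.98 = 13.7662 min.
Tank 1: C₁ = C_in(1 − e^(−t/τ₁)). Tank 2 (τ₁ ≠ τ₂): C₂ = C_in[1 − (τ₁ e^(−t/τ₁) − τ₂ e^(−t/τ₂))/(τ₁ − τ₂)].
At t = 27.64: e^(−t/τ₁) = 0.256080, e^(−t/τ₂) = 0.134281.
C₂ = 4.593·[1 − (20.2897·0.256080 − 13.7662·0.134281)/(6.52355)] = 4.593·0.486898 = 2.23632 g/L.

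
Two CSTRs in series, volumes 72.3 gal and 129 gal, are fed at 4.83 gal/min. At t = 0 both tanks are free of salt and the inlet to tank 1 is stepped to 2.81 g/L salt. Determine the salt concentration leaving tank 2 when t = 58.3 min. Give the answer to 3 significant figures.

2.16 g/L

Time constants: τᵢ = Vᵢ/Q for each well-mixed tank.
τ₁ = 72.3/4.83 = 14.969 min; τ₂ = 129/4.83 = 26.708 min.
Tank 1: C₁ = C_in(1 − e^(−t/τ₁)). Tank 2 (τ₁ ≠ τ₂): C₂ = C_in[1 − (τ₁ e^(−t/τ₁) − τ₂ e^(−t/τ₂))/(τ₁ − τ₂)].
At t = 58.3: e^(−t/τ₁) = 0.020349, e^(−t/τ₂) = 0.11272.
C₂ = 2.81·[1 − (14.969·0.020349 − 26.708·0.11272)/(-11.739)] = 2.81·0.76950 = 2.1623 g/L.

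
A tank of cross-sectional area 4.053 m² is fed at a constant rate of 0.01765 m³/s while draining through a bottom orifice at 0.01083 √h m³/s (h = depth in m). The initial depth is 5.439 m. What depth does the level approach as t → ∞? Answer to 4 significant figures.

A dh/dt = Q_in − 0.01083 √h. Steady state requires inflow = outflow:
Q_in = 0.01083 √h_ss ⇒ √h_ss = 0.01765/0.01083 = 1.62973.
h_ss = 1.62973² = 2.65603 m. (Since h₀ = 5.439 m > h_ss, the level will fall toward this value.)

2.656 m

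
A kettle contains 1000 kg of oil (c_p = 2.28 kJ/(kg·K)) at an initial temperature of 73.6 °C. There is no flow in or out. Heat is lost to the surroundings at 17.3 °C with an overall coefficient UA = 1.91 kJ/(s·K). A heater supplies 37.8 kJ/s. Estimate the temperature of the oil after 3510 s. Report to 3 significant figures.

Energy balance: M c_p dT/dt = −UA(T − T_amb) + Q̇.
dT/dt = (T_ss − T)/τ with T_ss = T_amb + Q̇/UA = 17.3 + 37.8/1.91 = 37.091 °C, τ = M c_p/UA = 1000·2.28/1.91 = 1193.7 s.
This is linear first-order; T(t) = T_ss + (T₀ − T_ss) e^(−t/τ).
T(3510) = 37.091 + (36.509)·0.052845 = 39.020 °C.

39.0 °C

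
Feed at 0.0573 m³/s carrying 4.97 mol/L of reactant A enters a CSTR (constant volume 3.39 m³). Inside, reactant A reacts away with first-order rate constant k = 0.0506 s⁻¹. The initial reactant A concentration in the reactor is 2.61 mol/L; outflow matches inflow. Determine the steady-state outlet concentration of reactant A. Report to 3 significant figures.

1.24 mol/L

Accumulation = in − out − consumed: V dC/dt = Q C_in − Q C − k V C.
Steady state (dC/dt = 0): C_ss = Q C_in/(Q + kV) = C_in/(1 + kV/Q).
C_ss = 0.0573·4.97/(0.0573 + 0.0506·3.39) = 0.28478/0.22883 = 1.2445 mol/L.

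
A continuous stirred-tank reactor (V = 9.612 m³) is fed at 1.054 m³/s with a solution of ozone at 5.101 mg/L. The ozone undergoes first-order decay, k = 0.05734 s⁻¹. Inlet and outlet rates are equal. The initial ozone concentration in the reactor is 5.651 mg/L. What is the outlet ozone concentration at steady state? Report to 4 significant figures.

3.349 mg/L

Species balance: V dC/dt = Q C_in − Q C − k V C.
Steady state (dC/dt = 0): C_ss = Q C_in/(Q + kV) = C_in/(1 + kV/Q).
C_ss = 1.054·5.101/(1.054 + 0.05734·9.612) = 5.37645/1.60515 = 3.34950 mg/L.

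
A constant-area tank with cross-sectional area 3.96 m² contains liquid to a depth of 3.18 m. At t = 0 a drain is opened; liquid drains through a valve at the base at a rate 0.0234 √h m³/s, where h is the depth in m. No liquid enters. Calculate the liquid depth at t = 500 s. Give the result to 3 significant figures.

Volume balance on the tank: A dh/dt = −0.0234 √h.
This is separable: 2 d(√h)/dt = −0.0234/A, so √h = √h₀ − (0.0234/(2A)) t.
√h = √3.18 − 0.0234·500/(2·3.96) = 1.7833 − 1.4773 = 0.30598.
h = 0.30598² = 0.093625 m.

0.0936 m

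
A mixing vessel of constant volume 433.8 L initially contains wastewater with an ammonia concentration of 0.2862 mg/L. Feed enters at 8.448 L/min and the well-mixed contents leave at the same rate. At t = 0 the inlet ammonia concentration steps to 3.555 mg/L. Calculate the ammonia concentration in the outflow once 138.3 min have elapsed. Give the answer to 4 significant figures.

Transient balance on the dissolved component: V dC/dt = Q(C_in − C).
Rewrite as dC/dt + C/τ = C_in/τ, τ = V/Q = 51.3494 min.
This is linear first-order; C(t) = C_in + (C₀ − C_in) e^(−t/τ).
C(138.3) = 3.555 + (0.2862 − 3.555)·e^(−138.3/51.3494) = 3.555 + (-3.26880)·0.0676565 = 3.33384 mg/L.

3.334 mg/L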